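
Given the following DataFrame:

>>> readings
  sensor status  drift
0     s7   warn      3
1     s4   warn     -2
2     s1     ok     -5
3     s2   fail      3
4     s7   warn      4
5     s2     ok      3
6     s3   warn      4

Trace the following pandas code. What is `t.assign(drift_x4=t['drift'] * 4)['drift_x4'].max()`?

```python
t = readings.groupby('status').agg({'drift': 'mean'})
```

12.0

group by status, mean of drift:
        drift
status       
fail     3.00
ok      -1.00
warn     2.25
add column drift_x4 = t['drift'] * 4:
        drift  drift_x4
status                 
fail     3.00      12.0
ok      -1.00      -4.0
warn     2.25       9.0
So max() = 12.0.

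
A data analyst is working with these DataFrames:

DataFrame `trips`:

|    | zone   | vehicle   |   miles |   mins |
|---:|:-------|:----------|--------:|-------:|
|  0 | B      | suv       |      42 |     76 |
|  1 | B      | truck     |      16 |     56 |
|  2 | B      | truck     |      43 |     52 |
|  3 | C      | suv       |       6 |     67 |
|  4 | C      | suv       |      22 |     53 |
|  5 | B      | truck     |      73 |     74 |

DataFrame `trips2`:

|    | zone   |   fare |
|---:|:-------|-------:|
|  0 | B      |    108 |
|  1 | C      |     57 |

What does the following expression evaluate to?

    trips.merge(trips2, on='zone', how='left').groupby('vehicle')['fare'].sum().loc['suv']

222

merge on 'zone' (how='left') → 6 rows:
  zone vehicle  miles  mins  fare
0    B     suv     42    76   108
1    B   truck     16    56   108
2    B   truck     43    52   108
3    C     suv      6    67    57
4    C     suv     22    53    57
5    B   truck     73    74   108
group by vehicle, sum of fare:
vehicle
suv      222
truck    324
Name: fare, dtype: int64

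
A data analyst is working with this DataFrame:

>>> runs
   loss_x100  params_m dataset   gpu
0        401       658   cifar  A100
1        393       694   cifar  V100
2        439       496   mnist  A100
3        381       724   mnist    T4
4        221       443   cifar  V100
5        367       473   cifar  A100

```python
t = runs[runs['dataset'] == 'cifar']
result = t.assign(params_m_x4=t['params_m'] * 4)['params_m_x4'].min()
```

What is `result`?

1772

filter rows where dataset == 'cifar':
   loss_x100  params_m dataset   gpu
0        401       658   cifar  A100
1        393       694   cifar  V100
4        221       443   cifar  V100
5        367       473   cifar  A100
add column params_m_x4 = t['params_m'] * 4:
   loss_x100  params_m dataset   gpu  params_m_x4
0        401       658   cifar  A100         2632
1        393       694   cifar  V100         2776
4        221       443   cifar  V100         1772
5        367       473   cifar  A100         1892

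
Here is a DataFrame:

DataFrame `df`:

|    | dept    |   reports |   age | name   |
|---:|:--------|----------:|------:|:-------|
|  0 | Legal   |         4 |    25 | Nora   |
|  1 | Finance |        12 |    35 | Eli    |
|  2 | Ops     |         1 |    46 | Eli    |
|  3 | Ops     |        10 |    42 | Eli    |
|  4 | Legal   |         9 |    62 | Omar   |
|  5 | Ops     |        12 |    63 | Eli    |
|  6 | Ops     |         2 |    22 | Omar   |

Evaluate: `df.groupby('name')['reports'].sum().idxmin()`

group by name, sum of reports:
name
Eli     35
Nora     4
Omar    11
Name: reports, dtype: int64

Nora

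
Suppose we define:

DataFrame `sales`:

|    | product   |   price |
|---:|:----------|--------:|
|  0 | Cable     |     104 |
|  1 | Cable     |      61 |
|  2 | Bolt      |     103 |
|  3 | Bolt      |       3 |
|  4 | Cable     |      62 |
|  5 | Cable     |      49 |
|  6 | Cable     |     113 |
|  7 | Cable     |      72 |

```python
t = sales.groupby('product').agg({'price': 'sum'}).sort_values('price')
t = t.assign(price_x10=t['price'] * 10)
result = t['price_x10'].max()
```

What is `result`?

4610

group by product, sum of price:
         price
product       
Bolt       106
Cable      461
sort by price:
         price
product       
Bolt       106
Cable      461
add column price_x10 = t['price'] * 10:
         price  price_x10
product                  
Bolt       106       1060
Cable      461       4610
Taking the max of column 'price_x10' gives 4610.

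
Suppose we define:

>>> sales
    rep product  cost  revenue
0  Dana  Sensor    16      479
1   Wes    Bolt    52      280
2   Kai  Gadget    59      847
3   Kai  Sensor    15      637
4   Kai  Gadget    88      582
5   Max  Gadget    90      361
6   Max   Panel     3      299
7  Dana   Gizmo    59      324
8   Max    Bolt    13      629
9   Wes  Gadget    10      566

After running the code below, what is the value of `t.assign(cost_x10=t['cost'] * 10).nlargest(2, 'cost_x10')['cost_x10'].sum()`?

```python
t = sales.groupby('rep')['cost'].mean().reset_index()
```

915.0

group by rep, mean of cost:
rep
Dana    37.500000
Kai     54.000000
Max     35.333333
Wes     31.000000
Name: cost, dtype: float64
reset_index():
    rep       cost
0  Dana  37.500000
1   Kai  54.000000
2   Max  35.333333
3   Wes  31.000000
add column cost_x10 = t['cost'] * 10:
    rep       cost    cost_x10
0  Dana  37.500000  375.000000
1   Kai  54.000000  540.000000
2   Max  35.333333  353.333333
3   Wes  31.000000  310.000000
take 2 rows with largest cost_x10:
    rep  cost  cost_x10
1   Kai  54.0     540.0
0  Dana  37.5     375.0
Finally, sum of column 'cost_x10' = 915.0.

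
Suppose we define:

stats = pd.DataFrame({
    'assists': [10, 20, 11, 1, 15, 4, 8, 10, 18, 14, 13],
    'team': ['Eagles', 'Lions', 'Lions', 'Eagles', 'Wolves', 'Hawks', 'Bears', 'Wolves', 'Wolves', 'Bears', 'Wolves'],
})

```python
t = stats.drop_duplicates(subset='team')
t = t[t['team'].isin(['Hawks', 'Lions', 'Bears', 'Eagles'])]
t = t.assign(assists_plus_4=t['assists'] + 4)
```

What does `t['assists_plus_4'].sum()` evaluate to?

58

drop duplicate team (keep=first):
   assists    team
0       10  Eagles
1       20   Lions
4       15  Wolves
5        4   Hawks
6        8   Bears
filter rows where team in ['Hawks', 'Lions', 'Bears', 'Eagles']:
   assists    team
0       10  Eagles
1       20   Lions
5        4   Hawks
6        8   Bears
add column assists_plus_4 = t['assists'] + 4:
   assists    team  assists_plus_4
0       10  Eagles              14
1       20   Lions              24
5        4   Hawks               8
6        8   Bears              12
Finally, sum of column 'assists_plus_4' = 58.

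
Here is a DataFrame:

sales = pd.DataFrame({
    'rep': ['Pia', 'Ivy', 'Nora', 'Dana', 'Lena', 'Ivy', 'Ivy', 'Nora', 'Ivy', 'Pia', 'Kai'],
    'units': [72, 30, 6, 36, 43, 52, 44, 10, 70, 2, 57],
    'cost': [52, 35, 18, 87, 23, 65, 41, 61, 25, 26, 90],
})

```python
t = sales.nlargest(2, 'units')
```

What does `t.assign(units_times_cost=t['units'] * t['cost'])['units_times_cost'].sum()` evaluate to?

take 2 rows with largest units:
   rep  units  cost
0  Pia     72    52
8  Ivy     70    25
add column units_times_cost = t['units'] * t['cost']:
   rep  units  cost  units_times_cost
0  Pia     72    52              3744
8  Ivy     70    25              1750
The sum of column 'units_times_cost' is 5494.

5494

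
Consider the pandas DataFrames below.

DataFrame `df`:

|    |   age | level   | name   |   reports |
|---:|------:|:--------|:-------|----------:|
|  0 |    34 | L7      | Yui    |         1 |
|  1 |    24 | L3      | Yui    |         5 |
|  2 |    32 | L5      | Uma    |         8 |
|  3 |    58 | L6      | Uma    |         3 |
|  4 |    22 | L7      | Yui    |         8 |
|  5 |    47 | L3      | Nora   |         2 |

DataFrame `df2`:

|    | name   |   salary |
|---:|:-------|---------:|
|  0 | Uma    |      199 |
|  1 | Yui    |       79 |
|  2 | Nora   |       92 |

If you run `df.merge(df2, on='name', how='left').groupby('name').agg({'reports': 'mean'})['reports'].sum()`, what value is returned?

merge on 'name' (how='left') → 6 rows:
   age level  name  reports  salary
0   34    L7   Yui        1      79
1   24    L3   Yui        5      79
2   32    L5   Uma        8     199
3   58    L6   Uma        3     199
4   22    L7   Yui        8      79
5   47    L3  Nora        2      92
group by name, mean of reports:
       reports
name          
Nora  2.000000
Uma   5.500000
Yui   4.666667
Then the sum of column 'reports': 12.1666666667

12.1666666667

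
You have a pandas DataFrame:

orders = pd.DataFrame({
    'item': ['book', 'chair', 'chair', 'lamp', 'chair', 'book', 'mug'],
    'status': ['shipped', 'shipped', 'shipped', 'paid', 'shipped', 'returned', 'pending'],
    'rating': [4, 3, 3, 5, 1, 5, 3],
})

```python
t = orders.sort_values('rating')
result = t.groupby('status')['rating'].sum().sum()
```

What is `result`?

24

sort by rating:
    item    status  rating
4  chair   shipped       1
1  chair   shipped       3
2  chair   shipped       3
6    mug   pending       3
0   book   shipped       4
3   lamp      paid       5
5   book  returned       5
group by status, sum of rating:
status
paid         5
pending      3
returned     5
shipped     11
Name: rating, dtype: int64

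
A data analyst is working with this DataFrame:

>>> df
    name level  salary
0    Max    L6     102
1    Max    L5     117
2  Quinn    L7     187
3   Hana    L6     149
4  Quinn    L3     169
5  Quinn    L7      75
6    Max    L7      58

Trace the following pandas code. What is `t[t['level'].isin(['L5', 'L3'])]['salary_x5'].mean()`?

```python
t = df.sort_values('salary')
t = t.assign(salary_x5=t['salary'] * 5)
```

sort by salary:
    name level  salary
6    Max    L7      58
5  Quinn    L7      75
0    Max    L6     102
1    Max    L5     117
3   Hana    L6     149
4  Quinn    L3     169
2  Quinn    L7     187
add column salary_x5 = t['salary'] * 5:
    name level  salary  salary_x5
6    Max    L7      58        290
5  Quinn    L7      75        375
0    Max    L6     102        510
1    Max    L5     117        585
3   Hana    L6     149        745
4  Quinn    L3     169        845
2  Quinn    L7     187        935
filter rows where level in ['L5', 'L3']:
    name level  salary  salary_x5
1    Max    L5     117        585
4  Quinn    L3     169        845
So mean() = 715.0.

715.0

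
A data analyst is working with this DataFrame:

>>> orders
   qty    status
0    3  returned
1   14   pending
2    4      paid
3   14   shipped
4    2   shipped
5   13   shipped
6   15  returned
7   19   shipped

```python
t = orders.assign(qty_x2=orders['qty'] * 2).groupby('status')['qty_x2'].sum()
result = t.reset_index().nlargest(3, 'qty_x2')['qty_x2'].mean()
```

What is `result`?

add column qty_x2 = orders['qty'] * 2:
   qty    status  qty_x2
0    3  returned       6
1   14   pending      28
2    4      paid       8
3   14   shipped      28
4    2   shipped       4
5   13   shipped      26
6   15  returned      30
7   19   shipped      38
group by status, sum of qty_x2:
status
paid         8
pending     28
returned    36
shipped     96
Name: qty_x2, dtype: int64
reset_index():
     status  qty_x2
0      paid       8
1   pending      28
2  returned      36
3   shipped      96
take 3 rows with largest qty_x2:
     status  qty_x2
3   shipped      96
2  returned      36
1   pending      28
mean of column 'qty_x2' → 53.3333333333

53.3333333333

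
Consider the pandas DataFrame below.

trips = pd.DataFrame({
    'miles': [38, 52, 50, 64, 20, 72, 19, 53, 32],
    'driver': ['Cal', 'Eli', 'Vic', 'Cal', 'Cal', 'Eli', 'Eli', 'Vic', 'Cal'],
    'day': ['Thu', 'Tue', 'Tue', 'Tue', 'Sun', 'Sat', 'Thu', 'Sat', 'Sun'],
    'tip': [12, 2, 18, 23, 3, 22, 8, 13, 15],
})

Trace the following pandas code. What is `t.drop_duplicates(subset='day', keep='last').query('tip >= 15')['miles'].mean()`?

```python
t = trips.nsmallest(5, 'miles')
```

take 5 rows with smallest miles:
   miles driver  day  tip
6     19    Eli  Thu    8
4     20    Cal  Sun    3
8     32    Cal  Sun   15
0     38    Cal  Thu   12
2     50    Vic  Tue   18
drop duplicate day (keep=last):
   miles driver  day  tip
8     32    Cal  Sun   15
0     38    Cal  Thu   12
2     50    Vic  Tue   18
filter rows where tip >= 15:
   miles driver  day  tip
8     32    Cal  Sun   15
2     50    Vic  Tue   18
Hence 41.0.

41.0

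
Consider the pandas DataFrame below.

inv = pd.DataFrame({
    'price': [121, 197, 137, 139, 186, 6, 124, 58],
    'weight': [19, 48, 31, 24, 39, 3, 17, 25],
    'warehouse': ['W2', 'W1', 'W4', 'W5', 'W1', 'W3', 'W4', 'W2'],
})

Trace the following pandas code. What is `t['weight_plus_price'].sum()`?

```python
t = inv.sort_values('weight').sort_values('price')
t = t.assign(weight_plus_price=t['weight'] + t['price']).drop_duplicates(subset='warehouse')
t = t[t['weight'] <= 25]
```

396

sort by weight:
   price  weight warehouse
5      6       3        W3
6    124      17        W4
0    121      19        W2
3    139      24        W5
7     58      25        W2
2    137      31        W4
4    186      39        W1
1    197      48        W1
sort by price:
   price  weight warehouse
5      6       3        W3
7     58      25        W2
0    121      19        W2
6    124      17        W4
2    137      31        W4
3    139      24        W5
4    186      39        W1
1    197      48        W1
add column weight_plus_price = t['weight'] + t['price']:
   price  weight warehouse  weight_plus_price
5      6       3        W3                  9
7     58      25        W2                 83
0    121      19        W2                140
6    124      17        W4                141
2    137      31        W4                168
3    139      24        W5                163
4    186      39        W1                225
1    197      48        W1                245
drop duplicate warehouse (keep=first):
   price  weight warehouse  weight_plus_price
5      6       3        W3                  9
7     58      25        W2                 83
6    124      17        W4                141
3    139      24        W5                163
4    186      39        W1                225
filter rows where weight <= 25:
   price  weight warehouse  weight_plus_price
5      6       3        W3                  9
7     58      25        W2                 83
6    124      17        W4                141
3    139      24        W5                163
The sum of column 'weight_plus_price' is 396.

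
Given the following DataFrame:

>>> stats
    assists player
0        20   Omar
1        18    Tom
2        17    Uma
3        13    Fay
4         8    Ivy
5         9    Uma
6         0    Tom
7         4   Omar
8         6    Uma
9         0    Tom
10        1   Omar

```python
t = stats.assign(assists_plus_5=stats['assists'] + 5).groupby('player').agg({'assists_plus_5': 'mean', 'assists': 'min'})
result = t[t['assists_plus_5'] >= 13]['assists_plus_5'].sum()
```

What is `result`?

add column assists_plus_5 = stats['assists'] + 5:
    assists player  assists_plus_5
0        20   Omar              25
1        18    Tom              23
2        17    Uma              22
3        13    Fay              18
4         8    Ivy              13
5         9    Uma              14
6         0    Tom               5
7         4   Omar               9
8         6    Uma              11
9         0    Tom               5
10        1   Omar               6
group by player: mean(assists_plus_5), min(assists):
        assists_plus_5  assists
player                         
Fay          18.000000       13
Ivy          13.000000        8
Omar         13.333333        1
Tom          11.000000        0
Uma          15.666667        6
filter rows where assists_plus_5 >= 13:
        assists_plus_5  assists
player                         
Fay          18.000000       13
Ivy          13.000000        8
Omar         13.333333        1
Uma          15.666667        6
So sum() = 60.0.

60.0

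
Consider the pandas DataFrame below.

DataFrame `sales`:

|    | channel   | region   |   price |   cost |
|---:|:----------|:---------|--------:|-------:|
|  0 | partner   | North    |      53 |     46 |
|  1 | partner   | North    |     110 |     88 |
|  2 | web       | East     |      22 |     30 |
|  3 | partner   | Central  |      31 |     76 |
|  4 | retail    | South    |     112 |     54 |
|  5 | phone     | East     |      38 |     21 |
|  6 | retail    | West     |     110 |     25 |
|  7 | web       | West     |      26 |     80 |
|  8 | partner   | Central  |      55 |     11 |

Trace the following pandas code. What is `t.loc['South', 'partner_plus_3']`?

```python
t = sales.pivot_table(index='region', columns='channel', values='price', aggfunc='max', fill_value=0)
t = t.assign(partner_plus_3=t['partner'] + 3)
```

3

pivot: rows=region, cols=channel, max(price):
channel  partner  phone  retail  web
region                              
Central       55      0       0    0
East           0     38       0   22
North        110      0       0    0
South          0      0     112    0
West           0      0     110   26
add column partner_plus_3 = t['partner'] + 3:
channel  partner  phone  retail  web  partner_plus_3
region                                              
Central       55      0       0    0              58
East           0     38       0   22               3
North        110      0       0    0             113
South          0      0     112    0               3
West           0      0     110   26               3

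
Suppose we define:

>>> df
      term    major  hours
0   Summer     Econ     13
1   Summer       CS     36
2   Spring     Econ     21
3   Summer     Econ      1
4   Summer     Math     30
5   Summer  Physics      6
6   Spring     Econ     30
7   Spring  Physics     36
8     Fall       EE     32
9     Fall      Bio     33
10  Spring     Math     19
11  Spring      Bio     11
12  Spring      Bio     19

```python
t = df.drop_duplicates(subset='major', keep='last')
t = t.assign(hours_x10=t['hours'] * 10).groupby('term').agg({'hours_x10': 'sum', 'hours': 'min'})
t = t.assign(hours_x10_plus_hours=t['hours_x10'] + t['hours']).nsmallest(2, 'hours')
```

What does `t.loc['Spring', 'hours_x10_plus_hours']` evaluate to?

1059

drop duplicate major (keep=last):
      term    major  hours
1   Summer       CS     36
6   Spring     Econ     30
7   Spring  Physics     36
8     Fall       EE     32
10  Spring     Math     19
12  Spring      Bio     19
add column hours_x10 = t['hours'] * 10:
      term    major  hours  hours_x10
1   Summer       CS     36        360
6   Spring     Econ     30        300
7   Spring  Physics     36        360
8     Fall       EE     32        320
10  Spring     Math     19        190
12  Spring      Bio     19        190
group by term: sum(hours_x10), min(hours):
        hours_x10  hours
term                    
Fall          320     32
Spring       1040     19
Summer        360     36
add column hours_x10_plus_hours = t['hours_x10'] + t['hours']:
        hours_x10  hours  hours_x10_plus_hours
term                                          
Fall          320     32                   352
Spring       1040     19                  1059
Summer        360     36                   396
take 2 rows with smallest hours:
        hours_x10  hours  hours_x10_plus_hours
term                                          
Spring       1040     19                  1059
Fall          320     32                   352
So loc['Spring', 'hours_x10_plus_hours'] = 1059.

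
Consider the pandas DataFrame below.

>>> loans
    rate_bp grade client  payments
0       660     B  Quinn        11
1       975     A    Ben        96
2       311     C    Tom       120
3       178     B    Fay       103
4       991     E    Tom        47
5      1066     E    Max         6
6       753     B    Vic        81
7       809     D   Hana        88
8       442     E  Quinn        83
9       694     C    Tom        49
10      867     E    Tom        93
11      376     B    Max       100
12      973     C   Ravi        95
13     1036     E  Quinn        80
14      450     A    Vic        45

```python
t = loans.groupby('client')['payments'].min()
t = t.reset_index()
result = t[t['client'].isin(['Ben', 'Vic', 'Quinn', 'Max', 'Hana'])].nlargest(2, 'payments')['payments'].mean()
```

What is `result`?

92.0

group by client, min of payments:
client
Ben       96
Fay      103
Hana      88
Max        6
Quinn     11
Ravi      95
Tom       47
Vic       45
Name: payments, dtype: int64
reset_index():
  client  payments
0    Ben        96
1    Fay       103
2   Hana        88
3    Max         6
4  Quinn        11
5   Ravi        95
6    Tom        47
7    Vic        45
filter rows where client in ['Ben', 'Vic', 'Quinn', 'Max', 'Hana']:
  client  payments
0    Ben        96
2   Hana        88
3    Max         6
4  Quinn        11
7    Vic        45
take 2 rows with largest payments:
  client  payments
0    Ben        96
2   Hana        88
Then the mean of column 'payments': 92.0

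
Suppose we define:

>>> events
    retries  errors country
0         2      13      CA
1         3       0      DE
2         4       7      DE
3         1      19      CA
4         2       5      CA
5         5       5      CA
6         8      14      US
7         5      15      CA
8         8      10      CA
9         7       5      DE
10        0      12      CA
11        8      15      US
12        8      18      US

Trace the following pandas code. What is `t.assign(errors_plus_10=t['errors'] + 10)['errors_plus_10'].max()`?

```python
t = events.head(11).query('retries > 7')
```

take first 11 rows:
    retries  errors country
0         2      13      CA
1         3       0      DE
2         4       7      DE
3         1      19      CA
4         2       5      CA
5         5       5      CA
6         8      14      US
7         5      15      CA
8         8      10      CA
9         7       5      DE
10        0      12      CA
filter rows where retries > 7:
   retries  errors country
6        8      14      US
8        8      10      CA
add column errors_plus_10 = t['errors'] + 10:
   retries  errors country  errors_plus_10
6        8      14      US              24
8        8      10      CA              20

24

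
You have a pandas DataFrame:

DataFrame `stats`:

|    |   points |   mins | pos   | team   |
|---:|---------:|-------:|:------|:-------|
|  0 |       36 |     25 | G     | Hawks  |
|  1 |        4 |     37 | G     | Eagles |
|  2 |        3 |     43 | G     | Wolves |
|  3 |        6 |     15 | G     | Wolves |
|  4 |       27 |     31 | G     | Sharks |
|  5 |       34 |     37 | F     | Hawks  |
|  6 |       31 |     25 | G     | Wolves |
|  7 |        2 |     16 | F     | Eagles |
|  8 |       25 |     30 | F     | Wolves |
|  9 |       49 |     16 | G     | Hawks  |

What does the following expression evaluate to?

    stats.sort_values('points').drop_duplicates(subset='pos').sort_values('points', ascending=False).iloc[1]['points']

sort by points:
   points  mins pos    team
7       2    16   F  Eagles
2       3    43   G  Wolves
1       4    37   G  Eagles
3       6    15   G  Wolves
8      25    30   F  Wolves
4      27    31   G  Sharks
6      31    25   G  Wolves
5      34    37   F   Hawks
0      36    25   G   Hawks
9      49    16   G   Hawks
drop duplicate pos (keep=first):
   points  mins pos    team
7       2    16   F  Eagles
2       3    43   G  Wolves
sort by points descending:
   points  mins pos    team
2       3    43   G  Wolves
7       2    16   F  Eagles
So iloc[1]['points'] = 2.

2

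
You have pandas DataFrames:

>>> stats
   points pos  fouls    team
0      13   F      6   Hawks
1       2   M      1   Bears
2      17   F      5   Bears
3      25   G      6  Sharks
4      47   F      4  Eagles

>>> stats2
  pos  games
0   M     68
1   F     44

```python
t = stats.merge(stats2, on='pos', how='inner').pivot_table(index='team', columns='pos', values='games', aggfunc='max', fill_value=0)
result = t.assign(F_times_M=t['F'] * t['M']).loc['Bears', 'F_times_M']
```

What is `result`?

merge on 'pos' (how='inner') → 4 rows:
   points pos  fouls    team  games
0      13   F      6   Hawks     44
1       2   M      1   Bears     68
2      17   F      5   Bears     44
3      47   F      4  Eagles     44
pivot: rows=team, cols=pos, max(games):
pos      F   M
team          
Bears   44  68
Eagles  44   0
Hawks   44   0
add column F_times_M = t['F'] * t['M']:
pos      F   M  F_times_M
team                     
Bears   44  68       2992
Eagles  44   0          0
Hawks   44   0          0

2992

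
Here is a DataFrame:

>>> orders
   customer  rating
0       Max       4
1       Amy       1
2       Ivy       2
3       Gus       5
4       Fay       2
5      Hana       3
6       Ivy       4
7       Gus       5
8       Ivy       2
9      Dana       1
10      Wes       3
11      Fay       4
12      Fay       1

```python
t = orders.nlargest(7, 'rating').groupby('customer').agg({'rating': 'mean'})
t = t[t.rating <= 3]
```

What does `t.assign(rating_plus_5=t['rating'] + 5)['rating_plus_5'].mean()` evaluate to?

8.0

take 7 rows with largest rating:
   customer  rating
3       Gus       5
7       Gus       5
0       Max       4
6       Ivy       4
11      Fay       4
5      Hana       3
10      Wes       3
group by customer, mean of rating:
          rating
customer        
Fay          4.0
Gus          5.0
Hana         3.0
Ivy          4.0
Max          4.0
Wes          3.0
filter rows where rating <= 3:
          rating
customer        
Hana         3.0
Wes          3.0
add column rating_plus_5 = t['rating'] + 5:
          rating  rating_plus_5
customer                       
Hana         3.0            8.0
Wes          3.0            8.0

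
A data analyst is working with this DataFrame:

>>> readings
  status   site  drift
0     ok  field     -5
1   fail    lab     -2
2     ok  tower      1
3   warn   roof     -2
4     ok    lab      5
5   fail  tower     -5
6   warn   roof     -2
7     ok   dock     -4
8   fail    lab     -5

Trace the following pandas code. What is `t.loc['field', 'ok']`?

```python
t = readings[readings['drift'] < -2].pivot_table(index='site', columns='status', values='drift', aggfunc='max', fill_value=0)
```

filter rows where drift < -2:
  status   site  drift
0     ok  field     -5
5   fail  tower     -5
7     ok   dock     -4
8   fail    lab     -5
pivot: rows=site, cols=status, max(drift):
status  fail  ok
site            
dock       0  -4
field      0  -5
lab       -5   0
tower     -5   0
The value at row 'field', column 'ok' is -5.

-5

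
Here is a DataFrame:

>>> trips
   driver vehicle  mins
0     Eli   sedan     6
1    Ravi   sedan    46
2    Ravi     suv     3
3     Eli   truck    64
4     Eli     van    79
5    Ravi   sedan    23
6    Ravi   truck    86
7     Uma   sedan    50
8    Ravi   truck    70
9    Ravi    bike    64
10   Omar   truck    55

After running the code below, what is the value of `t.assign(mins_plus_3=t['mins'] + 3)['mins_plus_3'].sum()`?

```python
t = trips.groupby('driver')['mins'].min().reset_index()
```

group by driver, min of mins:
driver
Eli      6
Omar    55
Ravi     3
Uma     50
Name: mins, dtype: int64
reset_index():
  driver  mins
0    Eli     6
1   Omar    55
2   Ravi     3
3    Uma    50
add column mins_plus_3 = t['mins'] + 3:
  driver  mins  mins_plus_3
0    Eli     6            9
1   Omar    55           58
2   Ravi     3            6
3    Uma    50           53
Then the sum of column 'mins_plus_3': 126

126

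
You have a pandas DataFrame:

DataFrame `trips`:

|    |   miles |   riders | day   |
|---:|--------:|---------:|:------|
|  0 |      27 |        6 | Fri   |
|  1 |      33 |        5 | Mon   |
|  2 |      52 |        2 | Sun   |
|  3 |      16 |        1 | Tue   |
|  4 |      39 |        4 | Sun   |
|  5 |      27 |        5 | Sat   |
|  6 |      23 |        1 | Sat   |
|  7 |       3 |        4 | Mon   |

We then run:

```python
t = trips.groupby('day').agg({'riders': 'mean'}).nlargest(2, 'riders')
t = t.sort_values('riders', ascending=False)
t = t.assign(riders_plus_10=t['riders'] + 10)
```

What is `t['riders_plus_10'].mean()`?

15.25

group by day, mean of riders:
     riders
day        
Fri     6.0
Mon     4.5
Sat     3.0
Sun     3.0
Tue     1.0
take 2 rows with largest riders:
     riders
day        
Fri     6.0
Mon     4.5
sort by riders descending:
     riders
day        
Fri     6.0
Mon     4.5
add column riders_plus_10 = t['riders'] + 10:
     riders  riders_plus_10
day                        
Fri     6.0            16.0
Mon     4.5            14.5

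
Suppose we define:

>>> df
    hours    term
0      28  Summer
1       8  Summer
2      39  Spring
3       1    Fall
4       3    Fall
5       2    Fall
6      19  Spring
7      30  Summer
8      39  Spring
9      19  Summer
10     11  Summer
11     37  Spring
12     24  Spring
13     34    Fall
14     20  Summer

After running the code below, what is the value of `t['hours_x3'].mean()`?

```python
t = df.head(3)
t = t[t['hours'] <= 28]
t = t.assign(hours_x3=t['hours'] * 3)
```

take first 3 rows:
   hours    term
0     28  Summer
1      8  Summer
2     39  Spring
filter rows where hours <= 28:
   hours    term
0     28  Summer
1      8  Summer
add column hours_x3 = t['hours'] * 3:
   hours    term  hours_x3
0     28  Summer        84
1      8  Summer        24

54.0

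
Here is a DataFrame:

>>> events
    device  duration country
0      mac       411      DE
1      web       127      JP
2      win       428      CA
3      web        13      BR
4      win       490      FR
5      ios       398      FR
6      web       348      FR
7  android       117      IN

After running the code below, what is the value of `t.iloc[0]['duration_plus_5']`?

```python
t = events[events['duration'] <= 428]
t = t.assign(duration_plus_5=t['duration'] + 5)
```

416

filter rows where duration <= 428:
    device  duration country
0      mac       411      DE
1      web       127      JP
2      win       428      CA
3      web        13      BR
5      ios       398      FR
6      web       348      FR
7  android       117      IN
add column duration_plus_5 = t['duration'] + 5:
    device  duration country  duration_plus_5
0      mac       411      DE              416
1      web       127      JP              132
2      win       428      CA              433
3      web        13      BR               18
5      ios       398      FR              403
6      web       348      FR              353
7  android       117      IN              122
Hence 416.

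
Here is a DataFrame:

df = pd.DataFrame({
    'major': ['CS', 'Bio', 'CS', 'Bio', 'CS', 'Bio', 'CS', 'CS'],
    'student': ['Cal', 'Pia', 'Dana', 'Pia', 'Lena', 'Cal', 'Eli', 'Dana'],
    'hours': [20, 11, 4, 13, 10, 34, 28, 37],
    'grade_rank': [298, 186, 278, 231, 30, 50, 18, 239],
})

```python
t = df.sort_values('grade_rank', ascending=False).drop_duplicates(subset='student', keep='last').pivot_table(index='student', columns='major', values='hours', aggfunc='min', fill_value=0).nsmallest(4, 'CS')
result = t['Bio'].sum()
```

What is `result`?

sort by grade_rank descending:
  major student  hours  grade_rank
0    CS     Cal     20         298
2    CS    Dana      4         278
7    CS    Dana     37         239
3   Bio     Pia     13         231
1   Bio     Pia     11         186
5   Bio     Cal     34          50
4    CS    Lena     10          30
6    CS     Eli     28          18
drop duplicate student (keep=last):
  major student  hours  grade_rank
7    CS    Dana     37         239
1   Bio     Pia     11         186
5   Bio     Cal     34          50
4    CS    Lena     10          30
6    CS     Eli     28          18
pivot: rows=student, cols=major, min(hours):
major    Bio  CS
student         
Cal       34   0
Dana       0  37
Eli        0  28
Lena       0  10
Pia       11   0
take 4 rows with smallest CS:
major    Bio  CS
student         
Cal       34   0
Pia       11   0
Lena       0  10
Eli        0  28
Finally, sum of column 'Bio' = 45.

45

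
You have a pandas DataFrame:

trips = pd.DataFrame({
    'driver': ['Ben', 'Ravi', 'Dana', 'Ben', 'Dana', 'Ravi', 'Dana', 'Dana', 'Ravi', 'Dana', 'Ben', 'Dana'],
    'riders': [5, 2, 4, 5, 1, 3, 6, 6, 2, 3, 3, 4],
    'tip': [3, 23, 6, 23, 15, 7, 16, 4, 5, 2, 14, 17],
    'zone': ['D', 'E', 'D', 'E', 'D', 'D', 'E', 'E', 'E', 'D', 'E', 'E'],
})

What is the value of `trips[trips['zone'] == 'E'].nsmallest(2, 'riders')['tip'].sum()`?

filter rows where zone == 'E':
   driver  riders  tip zone
1    Ravi       2   23    E
3     Ben       5   23    E
6    Dana       6   16    E
7    Dana       6    4    E
8    Ravi       2    5    E
10    Ben       3   14    E
11   Dana       4   17    E
take 2 rows with smallest riders:
  driver  riders  tip zone
1   Ravi       2   23    E
8   Ravi       2    5    E
So sum() = 28.

28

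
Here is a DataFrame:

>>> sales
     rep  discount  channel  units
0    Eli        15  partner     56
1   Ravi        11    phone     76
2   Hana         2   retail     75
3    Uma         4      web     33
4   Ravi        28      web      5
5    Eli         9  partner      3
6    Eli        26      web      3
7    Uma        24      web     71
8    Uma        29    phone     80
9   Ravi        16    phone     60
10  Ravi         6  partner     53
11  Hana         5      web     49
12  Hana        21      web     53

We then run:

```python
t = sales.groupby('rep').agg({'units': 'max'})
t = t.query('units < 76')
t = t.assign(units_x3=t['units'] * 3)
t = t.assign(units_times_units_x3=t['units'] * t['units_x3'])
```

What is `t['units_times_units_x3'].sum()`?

26283

group by rep, max of units:
      units
rep        
Eli      56
Hana     75
Ravi     76
Uma      80
filter rows where units < 76:
      units
rep        
Eli      56
Hana     75
add column units_x3 = t['units'] * 3:
      units  units_x3
rep                  
Eli      56       168
Hana     75       225
add column units_times_units_x3 = t['units'] * t['units_x3']:
      units  units_x3  units_times_units_x3
rep                                        
Eli      56       168                  9408
Hana     75       225                 16875
sum of column 'units_times_units_x3' → 26283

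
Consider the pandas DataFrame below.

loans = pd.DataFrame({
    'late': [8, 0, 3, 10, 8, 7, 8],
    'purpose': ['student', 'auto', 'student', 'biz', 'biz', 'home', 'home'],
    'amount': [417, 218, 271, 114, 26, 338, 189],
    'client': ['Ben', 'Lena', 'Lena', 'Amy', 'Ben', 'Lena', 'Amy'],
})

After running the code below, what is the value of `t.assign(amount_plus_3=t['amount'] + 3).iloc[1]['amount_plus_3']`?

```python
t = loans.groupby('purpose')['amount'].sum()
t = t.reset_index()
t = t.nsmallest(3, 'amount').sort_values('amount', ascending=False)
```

group by purpose, sum of amount:
purpose
auto       218
biz        140
home       527
student    688
Name: amount, dtype: int64
reset_index():
   purpose  amount
0     auto     218
1      biz     140
2     home     527
3  student     688
take 3 rows with smallest amount:
  purpose  amount
1     biz     140
0    auto     218
2    home     527
sort by amount descending:
  purpose  amount
2    home     527
0    auto     218
1     biz     140
add column amount_plus_3 = t['amount'] + 3:
  purpose  amount  amount_plus_3
2    home     527            530
0    auto     218            221
1     biz     140            143
Taking the value at position 1, column 'amount_plus_3' gives 221.

221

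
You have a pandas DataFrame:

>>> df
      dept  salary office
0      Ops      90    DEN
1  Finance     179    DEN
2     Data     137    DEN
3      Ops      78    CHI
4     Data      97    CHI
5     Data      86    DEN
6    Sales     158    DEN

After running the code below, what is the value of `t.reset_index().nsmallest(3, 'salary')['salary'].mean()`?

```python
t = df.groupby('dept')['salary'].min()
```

group by dept, min of salary:
dept
Data        86
Finance    179
Ops         78
Sales      158
Name: salary, dtype: int64
reset_index():
      dept  salary
0     Data      86
1  Finance     179
2      Ops      78
3    Sales     158
take 3 rows with smallest salary:
    dept  salary
2    Ops      78
0   Data      86
3  Sales     158
Finally, mean of column 'salary' = 107.333333333.

107.333333333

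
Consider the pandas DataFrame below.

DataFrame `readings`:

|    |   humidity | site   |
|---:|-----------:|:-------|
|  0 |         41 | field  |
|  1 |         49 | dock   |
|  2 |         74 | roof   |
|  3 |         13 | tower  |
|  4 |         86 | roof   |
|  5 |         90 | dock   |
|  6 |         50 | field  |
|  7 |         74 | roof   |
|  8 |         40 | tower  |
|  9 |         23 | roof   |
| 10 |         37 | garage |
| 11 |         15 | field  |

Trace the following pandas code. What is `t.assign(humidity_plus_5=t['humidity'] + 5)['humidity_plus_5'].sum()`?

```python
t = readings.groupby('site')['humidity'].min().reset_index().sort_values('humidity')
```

group by site, min of humidity:
site
dock      49
field     15
garage    37
roof      23
tower     13
Name: humidity, dtype: int64
reset_index():
     site  humidity
0    dock        49
1   field        15
2  garage        37
3    roof        23
4   tower        13
sort by humidity:
     site  humidity
4   tower        13
1   field        15
3    roof        23
2  garage        37
0    dock        49
add column humidity_plus_5 = t['humidity'] + 5:
     site  humidity  humidity_plus_5
4   tower        13               18
1   field        15               20
3    roof        23               28
2  garage        37               42
0    dock        49               54
Finally, sum of column 'humidity_plus_5' = 162.

162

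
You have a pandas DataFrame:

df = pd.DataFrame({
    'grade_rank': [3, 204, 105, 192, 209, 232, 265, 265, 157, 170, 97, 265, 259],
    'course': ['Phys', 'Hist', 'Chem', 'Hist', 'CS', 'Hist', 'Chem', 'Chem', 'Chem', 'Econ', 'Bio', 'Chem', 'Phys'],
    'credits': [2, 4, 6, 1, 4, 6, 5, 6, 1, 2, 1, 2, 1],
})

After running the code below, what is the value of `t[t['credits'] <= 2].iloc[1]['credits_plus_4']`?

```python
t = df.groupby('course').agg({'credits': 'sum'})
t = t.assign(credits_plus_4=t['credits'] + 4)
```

group by course, sum of credits:
        credits
course         
Bio           1
CS            4
Chem         20
Econ          2
Hist         11
Phys          3
add column credits_plus_4 = t['credits'] + 4:
        credits  credits_plus_4
course                         
Bio           1               5
CS            4               8
Chem         20              24
Econ          2               6
Hist         11              15
Phys          3               7
filter rows where credits <= 2:
        credits  credits_plus_4
course                         
Bio           1               5
Econ          2               6

6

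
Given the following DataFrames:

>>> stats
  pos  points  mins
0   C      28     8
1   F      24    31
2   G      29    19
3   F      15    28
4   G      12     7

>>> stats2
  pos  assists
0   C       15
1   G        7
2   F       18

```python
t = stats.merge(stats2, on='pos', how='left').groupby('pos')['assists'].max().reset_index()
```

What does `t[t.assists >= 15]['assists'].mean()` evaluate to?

16.5

merge on 'pos' (how='left') → 5 rows:
  pos  points  mins  assists
0   C      28     8       15
1   F      24    31       18
2   G      29    19        7
3   F      15    28       18
4   G      12     7        7
group by pos, max of assists:
pos
C    15
F    18
G     7
Name: assists, dtype: int64
reset_index():
  pos  assists
0   C       15
1   F       18
2   G        7
filter rows where assists >= 15:
  pos  assists
0   C       15
1   F       18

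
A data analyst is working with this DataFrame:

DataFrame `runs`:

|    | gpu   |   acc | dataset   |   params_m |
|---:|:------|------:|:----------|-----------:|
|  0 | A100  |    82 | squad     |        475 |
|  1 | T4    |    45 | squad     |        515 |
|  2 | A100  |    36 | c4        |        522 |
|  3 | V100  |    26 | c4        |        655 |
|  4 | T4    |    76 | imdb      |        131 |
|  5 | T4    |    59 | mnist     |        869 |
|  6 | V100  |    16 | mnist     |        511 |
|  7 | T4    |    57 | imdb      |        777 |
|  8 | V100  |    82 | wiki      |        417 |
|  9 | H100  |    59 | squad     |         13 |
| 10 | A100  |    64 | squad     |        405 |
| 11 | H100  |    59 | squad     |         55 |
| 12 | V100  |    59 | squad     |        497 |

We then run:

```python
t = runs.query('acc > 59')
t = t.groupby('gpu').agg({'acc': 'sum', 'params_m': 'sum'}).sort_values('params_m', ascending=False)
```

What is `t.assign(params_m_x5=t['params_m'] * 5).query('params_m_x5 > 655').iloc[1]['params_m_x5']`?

2085

filter rows where acc > 59:
     gpu  acc dataset  params_m
0   A100   82   squad       475
4     T4   76    imdb       131
8   V100   82    wiki       417
10  A100   64   squad       405
group by gpu: sum(acc), sum(params_m):
      acc  params_m
gpu                
A100  146       880
T4     76       131
V100   82       417
sort by params_m descending:
      acc  params_m
gpu                
A100  146       880
V100   82       417
T4     76       131
add column params_m_x5 = t['params_m'] * 5:
      acc  params_m  params_m_x5
gpu                             
A100  146       880         4400
V100   82       417         2085
T4     76       131          655
filter rows where params_m_x5 > 655:
      acc  params_m  params_m_x5
gpu                             
A100  146       880         4400
V100   82       417         2085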